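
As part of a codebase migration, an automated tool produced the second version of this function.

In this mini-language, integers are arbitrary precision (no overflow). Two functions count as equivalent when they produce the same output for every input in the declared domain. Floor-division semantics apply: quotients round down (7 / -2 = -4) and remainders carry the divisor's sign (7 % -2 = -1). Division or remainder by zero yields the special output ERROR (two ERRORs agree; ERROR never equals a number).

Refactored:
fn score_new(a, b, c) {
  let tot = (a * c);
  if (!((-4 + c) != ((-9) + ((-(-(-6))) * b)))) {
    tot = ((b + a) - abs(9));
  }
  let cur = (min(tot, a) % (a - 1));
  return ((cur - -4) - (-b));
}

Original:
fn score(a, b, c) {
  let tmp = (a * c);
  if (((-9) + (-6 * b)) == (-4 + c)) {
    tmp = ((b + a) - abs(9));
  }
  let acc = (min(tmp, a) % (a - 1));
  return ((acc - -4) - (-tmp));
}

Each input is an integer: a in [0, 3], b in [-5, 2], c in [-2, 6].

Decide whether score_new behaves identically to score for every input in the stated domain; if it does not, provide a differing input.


Input a=0, b=-5, c=-2: 4 from score versus -1 from score_new.
verdict: not equivalent; witness: a=0, b=-5, c=-2


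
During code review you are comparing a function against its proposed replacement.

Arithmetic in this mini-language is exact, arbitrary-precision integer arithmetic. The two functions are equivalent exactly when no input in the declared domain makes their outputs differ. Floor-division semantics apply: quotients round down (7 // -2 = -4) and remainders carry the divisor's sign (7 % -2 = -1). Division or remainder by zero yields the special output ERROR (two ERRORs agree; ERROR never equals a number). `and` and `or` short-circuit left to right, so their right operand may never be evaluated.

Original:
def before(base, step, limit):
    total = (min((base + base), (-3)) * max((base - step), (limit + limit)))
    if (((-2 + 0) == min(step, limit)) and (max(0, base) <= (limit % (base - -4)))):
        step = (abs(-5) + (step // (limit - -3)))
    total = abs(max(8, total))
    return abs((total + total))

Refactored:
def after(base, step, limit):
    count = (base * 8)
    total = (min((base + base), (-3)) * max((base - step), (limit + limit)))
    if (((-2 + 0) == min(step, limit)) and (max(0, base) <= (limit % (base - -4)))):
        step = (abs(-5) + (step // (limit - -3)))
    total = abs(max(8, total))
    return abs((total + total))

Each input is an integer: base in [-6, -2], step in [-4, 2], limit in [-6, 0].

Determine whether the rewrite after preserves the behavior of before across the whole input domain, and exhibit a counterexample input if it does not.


Differences: local variable names differ; and statement counts differ; and constant usage differs; and arithmetic usage differs — yet all 245 inputs agree.
verdict: equivalent


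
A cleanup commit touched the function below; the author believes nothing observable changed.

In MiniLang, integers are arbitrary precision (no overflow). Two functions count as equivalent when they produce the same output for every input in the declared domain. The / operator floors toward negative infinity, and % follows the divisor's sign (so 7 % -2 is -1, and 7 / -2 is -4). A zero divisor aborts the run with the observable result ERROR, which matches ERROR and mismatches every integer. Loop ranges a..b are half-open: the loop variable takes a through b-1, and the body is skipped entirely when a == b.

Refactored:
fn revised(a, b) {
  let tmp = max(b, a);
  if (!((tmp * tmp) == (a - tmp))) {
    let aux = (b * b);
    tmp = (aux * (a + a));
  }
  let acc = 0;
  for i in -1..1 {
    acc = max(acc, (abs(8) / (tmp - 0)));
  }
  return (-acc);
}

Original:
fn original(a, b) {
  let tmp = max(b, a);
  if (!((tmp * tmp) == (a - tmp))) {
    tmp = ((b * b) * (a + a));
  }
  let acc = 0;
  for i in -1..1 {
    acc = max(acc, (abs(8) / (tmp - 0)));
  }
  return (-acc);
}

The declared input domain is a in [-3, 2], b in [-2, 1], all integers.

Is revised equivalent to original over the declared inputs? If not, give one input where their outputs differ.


The two versions differ — the changes include local variable names differ; also statement counts differ.
As a probe, take a=-3, b=-1: original runs tmp becomes -1; next (!((tmp * tmp) == (a - tmp))) evaluates to true; next tmp becomes -6; next acc becomes 0; next at i=-1:; next acc becomes 0; next at i=0:; next acc becomes 0; next final value 0; revised runs tmp becomes -1; next (!((tmp * tmp) == (a - tmp))) evaluates to true; next aux becomes 1; next tmp becomes -6; next acc becomes 0; next at i=-1:; next acc becomes 0; next at i=0:; next acc becomes 0; next final value 0; both end at 0.
Across all 24 domain points the two functions coincide.
verdict: equivalent


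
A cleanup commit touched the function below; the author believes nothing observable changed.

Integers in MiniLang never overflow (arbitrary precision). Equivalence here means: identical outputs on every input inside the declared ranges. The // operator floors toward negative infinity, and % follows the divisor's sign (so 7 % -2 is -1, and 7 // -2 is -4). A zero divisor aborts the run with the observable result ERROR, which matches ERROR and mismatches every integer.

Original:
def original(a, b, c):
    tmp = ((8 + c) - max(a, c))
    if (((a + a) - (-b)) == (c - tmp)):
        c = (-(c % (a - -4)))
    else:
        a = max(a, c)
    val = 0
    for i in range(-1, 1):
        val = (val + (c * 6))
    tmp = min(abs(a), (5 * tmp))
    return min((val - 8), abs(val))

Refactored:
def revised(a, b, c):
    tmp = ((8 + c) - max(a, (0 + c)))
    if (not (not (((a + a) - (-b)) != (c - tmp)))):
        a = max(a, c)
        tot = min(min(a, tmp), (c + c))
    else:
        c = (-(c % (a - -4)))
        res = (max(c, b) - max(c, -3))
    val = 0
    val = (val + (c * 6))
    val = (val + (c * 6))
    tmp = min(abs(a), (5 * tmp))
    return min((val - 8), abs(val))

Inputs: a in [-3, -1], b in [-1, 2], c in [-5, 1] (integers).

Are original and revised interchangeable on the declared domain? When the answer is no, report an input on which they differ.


Reading the diff, among the changes: boolean connective usage differs; and min/max/abs usage differs; and loop structure differs; and statement counts differ; and local variable names differ; and comparison usage differs; and arithmetic usage differs; and constant usage differs.
Tracing a=-2, b=1, c=0: original: tmp=8, then (((a + a) - (-b)) == (c - tmp)) is false, then a=0, then val=0, then (i=-1), then val=0, then (i=0), then val=0, then tmp=0, then returns -8 | revised: tmp=8, then (not (not (((a + a) - (-b)) != (c - tmp)))) is true, then a=0, then tot=0, then val=0, then val=0, then val=0, then tmp=0, then returns -8 — matching result -8.
Sweeping the whole domain (84 inputs) finds no disagreement.
verdict: equivalent


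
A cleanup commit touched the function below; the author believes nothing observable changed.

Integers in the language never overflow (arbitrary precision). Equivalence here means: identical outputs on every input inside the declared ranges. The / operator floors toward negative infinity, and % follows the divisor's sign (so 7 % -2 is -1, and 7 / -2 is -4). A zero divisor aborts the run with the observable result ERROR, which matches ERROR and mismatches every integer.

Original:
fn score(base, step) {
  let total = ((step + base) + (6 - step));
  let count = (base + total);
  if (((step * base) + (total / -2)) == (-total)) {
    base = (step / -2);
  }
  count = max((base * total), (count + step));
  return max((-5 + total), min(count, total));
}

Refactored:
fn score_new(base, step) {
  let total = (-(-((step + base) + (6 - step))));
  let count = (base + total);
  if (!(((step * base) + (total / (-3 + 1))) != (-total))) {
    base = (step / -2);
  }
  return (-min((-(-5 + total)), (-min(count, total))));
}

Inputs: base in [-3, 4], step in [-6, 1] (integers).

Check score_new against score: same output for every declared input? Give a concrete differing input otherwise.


Consider the input base=-3, step=-6.
score: total := 3 | count := 0 | (((step * base) + (total / -2)) == (-total)): false | count := -6 | result -2
score_new: total := 3 | count := 0 | (!(((step * base) + (total / (-3 + 1))) != (-total))): false | result 0
-2 against 0: the behavior changed.
verdict: not equivalent; witness: base=-3, step=-6


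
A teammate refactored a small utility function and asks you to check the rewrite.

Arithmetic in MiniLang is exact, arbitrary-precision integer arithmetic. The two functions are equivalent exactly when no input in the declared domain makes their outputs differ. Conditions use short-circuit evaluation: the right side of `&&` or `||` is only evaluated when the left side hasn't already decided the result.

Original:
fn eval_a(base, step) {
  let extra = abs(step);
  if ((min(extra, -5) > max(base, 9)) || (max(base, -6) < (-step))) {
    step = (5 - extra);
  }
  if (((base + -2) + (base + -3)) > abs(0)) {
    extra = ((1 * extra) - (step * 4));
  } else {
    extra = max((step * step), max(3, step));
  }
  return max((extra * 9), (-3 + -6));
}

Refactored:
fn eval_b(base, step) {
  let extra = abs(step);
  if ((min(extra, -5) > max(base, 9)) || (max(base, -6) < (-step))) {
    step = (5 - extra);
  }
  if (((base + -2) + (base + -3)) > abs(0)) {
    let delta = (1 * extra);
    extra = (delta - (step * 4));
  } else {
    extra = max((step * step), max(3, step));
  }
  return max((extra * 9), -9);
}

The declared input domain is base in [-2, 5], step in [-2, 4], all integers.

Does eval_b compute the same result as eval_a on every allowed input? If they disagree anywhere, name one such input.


The two are interchangeable: local variable names differ, and arithmetic usage differs, and constant usage differs, and statement counts differ, and every declared input agrees.
Tracing base=1, step=-1: eval_a: extra = 1; ((min(extra, -5) > max(base, 9)) || (max(base, -6) < (-step))) -> false; (((base + -2) + (base + -3)) > abs(0)) -> false; extra = 3; return 27 | eval_b: extra = 1; ((min(extra, -5) > max(base, 9)) || (max(base, -6) < (-step))) -> false; (((base + -2) + (base + -3)) > abs(0)) -> false; extra = 3; return 27 — matching result 27.
An exhaustive pass over the 56 declared inputs shows identical outputs.
verdict: equivalent


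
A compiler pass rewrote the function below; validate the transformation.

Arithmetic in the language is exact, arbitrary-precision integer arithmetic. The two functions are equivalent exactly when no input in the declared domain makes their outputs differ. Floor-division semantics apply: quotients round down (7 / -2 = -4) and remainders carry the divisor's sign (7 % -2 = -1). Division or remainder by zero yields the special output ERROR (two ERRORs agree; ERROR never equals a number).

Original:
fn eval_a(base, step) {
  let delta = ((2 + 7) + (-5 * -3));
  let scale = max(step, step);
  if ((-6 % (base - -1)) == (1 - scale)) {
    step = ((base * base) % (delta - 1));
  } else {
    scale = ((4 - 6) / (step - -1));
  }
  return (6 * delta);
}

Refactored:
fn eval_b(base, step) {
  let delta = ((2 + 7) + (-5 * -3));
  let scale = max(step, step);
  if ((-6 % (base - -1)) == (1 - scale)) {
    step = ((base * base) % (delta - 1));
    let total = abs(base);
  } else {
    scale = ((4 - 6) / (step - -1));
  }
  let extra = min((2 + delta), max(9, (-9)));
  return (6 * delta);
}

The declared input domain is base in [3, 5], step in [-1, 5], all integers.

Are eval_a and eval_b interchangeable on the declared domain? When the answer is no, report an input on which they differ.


This is a faithful refactor — arithmetic usage differs, plus statement counts differ, plus local variable names differ, plus min/max/abs usage differs, plus constant usage differs, but the computed results match everywhere.
Tracing base=5, step=3: eval_a: delta=24, then scale=3, then ((-6 % (base - -1)) == (1 - scale)) is false, then scale=-1, then returns 144 | eval_b: delta=24, then scale=3, then ((-6 % (base - -1)) == (1 - scale)) is false, then scale=-1, then extra=9, then returns 144 — matching result 144.
Every one of the 21 inputs gives matching results.
verdict: equivalent


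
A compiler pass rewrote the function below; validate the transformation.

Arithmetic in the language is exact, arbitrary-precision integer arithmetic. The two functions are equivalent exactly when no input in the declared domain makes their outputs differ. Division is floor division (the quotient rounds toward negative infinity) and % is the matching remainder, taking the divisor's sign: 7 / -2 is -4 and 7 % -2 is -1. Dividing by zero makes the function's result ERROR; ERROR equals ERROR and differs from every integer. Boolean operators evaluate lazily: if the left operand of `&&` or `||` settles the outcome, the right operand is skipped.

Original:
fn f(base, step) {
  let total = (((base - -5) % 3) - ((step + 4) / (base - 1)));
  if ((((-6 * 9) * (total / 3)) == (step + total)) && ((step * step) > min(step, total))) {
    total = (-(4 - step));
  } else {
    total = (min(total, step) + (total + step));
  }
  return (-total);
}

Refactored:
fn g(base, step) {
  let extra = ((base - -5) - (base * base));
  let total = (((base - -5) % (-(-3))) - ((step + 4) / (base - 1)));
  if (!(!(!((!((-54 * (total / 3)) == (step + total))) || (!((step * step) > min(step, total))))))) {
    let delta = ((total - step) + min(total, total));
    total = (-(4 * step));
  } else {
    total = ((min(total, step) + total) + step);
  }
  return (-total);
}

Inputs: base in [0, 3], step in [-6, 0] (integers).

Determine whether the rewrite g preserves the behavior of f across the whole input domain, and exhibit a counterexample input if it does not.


Not equivalent: base=3, step=-1 separates them (5 vs -4).
f: total = 1; ((((-6 * 9) * (total / 3)) == (step + total)) && ((step * step) > min(step, total))) -> true; total = -5; return 5
g: extra = -1; total = 1; (!(!(!((!((-54 * (total / 3)) == (step + total))) || (!((step * step) > min(step, total))))))) -> true; delta = 3; total = 4; return -4
verdict: not equivalent; witness: base=3, step=-1


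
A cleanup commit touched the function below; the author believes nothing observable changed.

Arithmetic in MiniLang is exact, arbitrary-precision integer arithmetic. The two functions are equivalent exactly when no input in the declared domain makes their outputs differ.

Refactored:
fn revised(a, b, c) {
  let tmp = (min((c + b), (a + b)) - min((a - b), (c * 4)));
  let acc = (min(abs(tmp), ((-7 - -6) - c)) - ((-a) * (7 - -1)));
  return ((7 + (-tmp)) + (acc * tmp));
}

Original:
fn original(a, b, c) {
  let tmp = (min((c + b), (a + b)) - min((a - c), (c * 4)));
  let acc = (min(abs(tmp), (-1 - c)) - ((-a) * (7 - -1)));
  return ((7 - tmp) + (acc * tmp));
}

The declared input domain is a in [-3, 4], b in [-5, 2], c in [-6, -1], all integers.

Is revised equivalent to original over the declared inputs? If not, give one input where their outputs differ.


Run the pair on a=-3, b=2, c=-1.
original: tmp becomes 3; next acc becomes -24; next final value -68
revised: tmp becomes 4; next acc becomes -24; next final value -93
-68 vs -93 — the two versions disagree here.
verdict: not equivalent; witness: a=-3, b=2, c=-1


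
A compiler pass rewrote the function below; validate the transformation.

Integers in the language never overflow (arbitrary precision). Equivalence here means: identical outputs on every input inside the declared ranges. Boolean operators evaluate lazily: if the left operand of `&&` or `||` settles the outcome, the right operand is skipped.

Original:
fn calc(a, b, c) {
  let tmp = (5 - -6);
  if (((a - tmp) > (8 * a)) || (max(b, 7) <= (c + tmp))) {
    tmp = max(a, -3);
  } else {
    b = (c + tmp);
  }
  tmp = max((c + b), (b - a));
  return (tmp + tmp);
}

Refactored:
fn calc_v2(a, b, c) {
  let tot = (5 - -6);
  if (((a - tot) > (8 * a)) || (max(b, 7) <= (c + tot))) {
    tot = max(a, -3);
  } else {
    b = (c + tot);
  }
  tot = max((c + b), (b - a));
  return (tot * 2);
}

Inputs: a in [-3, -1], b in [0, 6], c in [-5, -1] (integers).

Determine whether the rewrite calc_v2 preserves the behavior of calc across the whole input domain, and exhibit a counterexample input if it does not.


Changes here: local variable names differ; and arithmetic usage differs; and constant usage differs; the full 105-point sweep finds no disagreement.
verdict: equivalent


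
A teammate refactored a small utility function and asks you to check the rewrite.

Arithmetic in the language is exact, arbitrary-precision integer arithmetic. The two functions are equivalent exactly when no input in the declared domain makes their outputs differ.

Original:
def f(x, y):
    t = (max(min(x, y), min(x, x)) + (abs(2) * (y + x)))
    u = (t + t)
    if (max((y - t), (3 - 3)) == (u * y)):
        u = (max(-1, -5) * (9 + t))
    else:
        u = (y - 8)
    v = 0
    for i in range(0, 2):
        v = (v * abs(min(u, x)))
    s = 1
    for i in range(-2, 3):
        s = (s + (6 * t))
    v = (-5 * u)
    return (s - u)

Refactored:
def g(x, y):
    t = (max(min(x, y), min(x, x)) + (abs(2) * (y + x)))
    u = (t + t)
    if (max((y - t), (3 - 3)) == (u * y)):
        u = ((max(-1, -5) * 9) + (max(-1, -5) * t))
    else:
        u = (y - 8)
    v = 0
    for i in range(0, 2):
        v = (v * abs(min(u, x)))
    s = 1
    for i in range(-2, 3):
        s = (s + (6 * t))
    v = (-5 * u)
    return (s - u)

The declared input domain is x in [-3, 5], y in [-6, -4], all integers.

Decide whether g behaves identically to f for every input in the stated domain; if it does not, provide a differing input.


The two are interchangeable: arithmetic usage differs, and constant usage differs, and min/max/abs usage differs, and every declared input agrees.
Tracing x=4, y=-5: f: t = 2; u = 4; (max((y - t), (3 - 3)) == (u * y)) -> false; u = -13; v = 0; [i=0]; v = 0; [i=1]; v = 0; s = 1; [i=-2]; s = 13; [i=-1]; s = 25; [i=0]; s = 37; [i=1]; s = 49; [i=2]; s = 61; v = 65; return 74 | g: t = 2; u = 4; (max((y - t), (3 - 3)) == (u * y)) -> false; u = -13; v = 0; [i=0]; v = 0; [i=1]; v = 0; s = 1; [i=-2]; s = 13; [i=-1]; s = 25; [i=0]; s = 37; [i=1]; s = 49; [i=2]; s = 61; v = 65; return 74 — matching result 74.
An exhaustive pass over the 27 declared inputs shows identical outputs.
verdict: equivalent


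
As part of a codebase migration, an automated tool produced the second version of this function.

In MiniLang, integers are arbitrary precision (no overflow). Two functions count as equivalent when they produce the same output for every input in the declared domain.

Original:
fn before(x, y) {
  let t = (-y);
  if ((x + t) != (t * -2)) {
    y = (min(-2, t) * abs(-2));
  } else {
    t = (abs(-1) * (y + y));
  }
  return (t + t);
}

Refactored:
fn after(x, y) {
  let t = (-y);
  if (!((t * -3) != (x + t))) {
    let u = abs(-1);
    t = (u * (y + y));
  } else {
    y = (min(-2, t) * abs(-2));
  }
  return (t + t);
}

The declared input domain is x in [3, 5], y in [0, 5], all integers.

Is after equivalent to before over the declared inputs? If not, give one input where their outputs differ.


On input x=3, y=1, before returns 4 while after returns -2.
verdict: not equivalent; witness: x=3, y=1


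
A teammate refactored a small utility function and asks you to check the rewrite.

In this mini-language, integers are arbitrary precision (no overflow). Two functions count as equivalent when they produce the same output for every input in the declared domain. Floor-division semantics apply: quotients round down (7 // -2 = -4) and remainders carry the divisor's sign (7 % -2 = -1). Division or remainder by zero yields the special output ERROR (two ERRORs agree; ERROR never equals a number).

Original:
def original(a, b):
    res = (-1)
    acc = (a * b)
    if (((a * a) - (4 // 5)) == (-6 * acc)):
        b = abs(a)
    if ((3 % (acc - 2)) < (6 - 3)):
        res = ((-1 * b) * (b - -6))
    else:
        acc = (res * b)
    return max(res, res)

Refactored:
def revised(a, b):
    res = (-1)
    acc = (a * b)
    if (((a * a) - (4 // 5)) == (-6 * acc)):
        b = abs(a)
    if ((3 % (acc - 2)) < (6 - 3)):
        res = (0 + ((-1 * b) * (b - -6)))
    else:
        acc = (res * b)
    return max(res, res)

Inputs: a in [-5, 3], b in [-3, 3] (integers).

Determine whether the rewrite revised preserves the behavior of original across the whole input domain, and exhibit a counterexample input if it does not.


Equivalent — the differences include arithmetic usage differs, constant usage differs, yet no declared input distinguishes the two.
Spot check at a=-4, b=2 — original: res=-1, then acc=-8, then (((a * a) - (4 // 5)) == (-6 * acc)) is false, then ((3 % (acc - 2)) < (6 - 3)) is true, then res=-16, then returns -16. revised: res=-1, then acc=-8, then (((a * a) - (4 // 5)) == (-6 * acc)) is false, then ((3 % (acc - 2)) < (6 - 3)) is true, then res=-16, then returns -16. Both give -16.
An exhaustive pass over the 63 declared inputs shows identical outputs.
verdict: equivalent


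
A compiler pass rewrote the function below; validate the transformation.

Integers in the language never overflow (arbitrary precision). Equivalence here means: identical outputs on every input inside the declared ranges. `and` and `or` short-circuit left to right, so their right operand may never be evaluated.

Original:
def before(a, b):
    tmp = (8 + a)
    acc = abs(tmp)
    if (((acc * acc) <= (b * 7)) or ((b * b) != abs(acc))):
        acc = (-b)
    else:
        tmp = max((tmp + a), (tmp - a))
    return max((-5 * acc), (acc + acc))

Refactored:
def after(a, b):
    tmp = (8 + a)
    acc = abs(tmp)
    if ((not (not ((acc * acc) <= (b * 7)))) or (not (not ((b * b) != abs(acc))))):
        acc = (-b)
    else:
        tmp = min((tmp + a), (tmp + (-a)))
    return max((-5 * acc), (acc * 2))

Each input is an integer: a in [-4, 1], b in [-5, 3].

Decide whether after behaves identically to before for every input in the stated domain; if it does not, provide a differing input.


Equivalent. The suspicious-looking change has no observable effect anywhere in the declared ranges.
An exhaustive pass over the 54 declared inputs shows identical outputs.
As a probe, take a=-4, b=-2: before runs tmp=4, then acc=4, then (((acc * acc) <= (b * 7)) or ((b * b) != abs(acc))) is false, then tmp=8, then returns 8; after runs tmp=4, then acc=4, then ((not (not ((acc * acc) <= (b * 7)))) or (not (not ((b * b) != abs(acc))))) is false, then tmp=0, then returns 8; both end at 8.
verdict: equivalent


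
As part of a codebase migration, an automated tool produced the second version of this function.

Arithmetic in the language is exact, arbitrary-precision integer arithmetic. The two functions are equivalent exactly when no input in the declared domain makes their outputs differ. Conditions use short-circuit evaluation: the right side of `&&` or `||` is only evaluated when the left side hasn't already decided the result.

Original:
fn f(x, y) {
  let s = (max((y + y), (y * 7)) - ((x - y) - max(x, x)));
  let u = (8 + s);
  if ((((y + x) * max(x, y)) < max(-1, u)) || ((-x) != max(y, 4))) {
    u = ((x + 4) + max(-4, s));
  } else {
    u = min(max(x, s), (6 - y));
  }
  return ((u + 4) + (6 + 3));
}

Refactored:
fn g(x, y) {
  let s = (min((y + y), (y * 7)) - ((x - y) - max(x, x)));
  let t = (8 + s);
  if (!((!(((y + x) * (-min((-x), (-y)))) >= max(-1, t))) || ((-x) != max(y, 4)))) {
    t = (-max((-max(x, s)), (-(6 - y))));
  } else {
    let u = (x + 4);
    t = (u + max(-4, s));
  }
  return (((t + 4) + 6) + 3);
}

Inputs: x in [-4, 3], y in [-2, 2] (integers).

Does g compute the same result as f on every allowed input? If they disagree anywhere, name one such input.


Evaluate both at x=-4, y=-1.
f: s becomes -3; next u becomes 5; next ((((y + x) * max(x, y)) < max(-1, u)) || ((-x) != max(y, 4))) evaluates to false; next u becomes -3; next final value 10
g: s becomes -8; next t becomes 0; next (!((!(((y + x) * (-min((-x), (-y)))) >= max(-1, t))) || ((-x) != max(y, 4)))) evaluates to true; next t becomes -4; next final value 9
10 and 9 differ, so these are not the same function on this domain.
verdict: not equivalent; witness: x=-4, y=-1


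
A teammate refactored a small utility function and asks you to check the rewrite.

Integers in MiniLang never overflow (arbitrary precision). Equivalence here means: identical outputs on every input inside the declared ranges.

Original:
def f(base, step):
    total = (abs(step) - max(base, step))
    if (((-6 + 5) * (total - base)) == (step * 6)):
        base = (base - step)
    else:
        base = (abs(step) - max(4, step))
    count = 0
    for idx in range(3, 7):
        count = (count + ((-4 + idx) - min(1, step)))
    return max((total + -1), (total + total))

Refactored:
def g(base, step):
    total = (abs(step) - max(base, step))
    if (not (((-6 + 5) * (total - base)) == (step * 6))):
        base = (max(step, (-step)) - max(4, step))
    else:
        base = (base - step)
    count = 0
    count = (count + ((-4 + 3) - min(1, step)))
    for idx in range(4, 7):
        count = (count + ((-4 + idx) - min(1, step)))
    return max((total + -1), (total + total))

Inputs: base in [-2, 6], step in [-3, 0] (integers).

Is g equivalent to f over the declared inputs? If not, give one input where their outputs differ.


Side by side, the visible changes include: min/max/abs usage differs, and boolean connective usage differs, and statement counts differ, and constant usage differs, and arithmetic usage differs, and loop structure differs.
As a probe, take base=2, step=-1: f runs total becomes -1; next (((-6 + 5) * (total - base)) == (step * 6)) evaluates to false; next base becomes -3; next count becomes 0; next at idx=3:; next count becomes 0; next at idx=4:; next count becomes 1; next at idx=5:; next count becomes 3; next at idx=6:; next count becomes 6; next final value -2; g runs total becomes -1; next (not (((-6 + 5) * (total - base)) == (step * 6))) evaluates to true; next base becomes -3; next count becomes 0; next count becomes 0; next at idx=4:; next count becomes 1; next at idx=5:; next count becomes 3; next at idx=6:; next count becomes 6; next final value -2; both end at -2.
Checked all 36 inputs in the declared domain: the outputs agree on every one.
verdict: equivalent


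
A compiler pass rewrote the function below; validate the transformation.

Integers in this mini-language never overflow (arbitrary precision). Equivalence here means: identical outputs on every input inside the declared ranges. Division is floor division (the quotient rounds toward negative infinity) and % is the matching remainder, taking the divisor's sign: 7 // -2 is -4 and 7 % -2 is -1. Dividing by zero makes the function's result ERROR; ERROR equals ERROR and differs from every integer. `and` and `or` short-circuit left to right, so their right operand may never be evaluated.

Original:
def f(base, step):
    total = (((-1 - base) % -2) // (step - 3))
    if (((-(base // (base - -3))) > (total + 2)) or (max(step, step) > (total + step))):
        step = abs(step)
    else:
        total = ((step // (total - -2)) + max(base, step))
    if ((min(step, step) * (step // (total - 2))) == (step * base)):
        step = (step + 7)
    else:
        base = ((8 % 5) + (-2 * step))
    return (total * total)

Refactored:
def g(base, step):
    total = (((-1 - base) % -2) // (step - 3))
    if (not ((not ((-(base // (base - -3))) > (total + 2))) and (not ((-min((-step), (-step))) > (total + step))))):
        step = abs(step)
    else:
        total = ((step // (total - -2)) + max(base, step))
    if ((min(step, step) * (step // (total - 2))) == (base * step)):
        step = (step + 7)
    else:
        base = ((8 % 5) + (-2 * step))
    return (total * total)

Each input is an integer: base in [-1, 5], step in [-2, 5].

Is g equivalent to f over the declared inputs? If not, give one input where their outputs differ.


Side by side, the visible changes include: boolean connective usage differs, and min/max/abs usage differs.
Tracing base=4, step=1: f: total = 0; (((-(base // (base - -3))) > (total + 2)) or (max(step, step) > (total + step))) -> false; total = 4; ((min(step, step) * (step // (total - 2))) == (step * base)) -> false; base = 1; return 16 | g: total = 0; (not ((not ((-(base // (base - -3))) > (total + 2))) and (not ((-min((-step), (-step))) > (total + step))))) -> false; total = 4; ((min(step, step) * (step // (total - 2))) == (base * step)) -> false; base = 1; return 16 — matching result 16.
Sweeping the whole domain (56 inputs) finds no disagreement.
verdict: equivalent


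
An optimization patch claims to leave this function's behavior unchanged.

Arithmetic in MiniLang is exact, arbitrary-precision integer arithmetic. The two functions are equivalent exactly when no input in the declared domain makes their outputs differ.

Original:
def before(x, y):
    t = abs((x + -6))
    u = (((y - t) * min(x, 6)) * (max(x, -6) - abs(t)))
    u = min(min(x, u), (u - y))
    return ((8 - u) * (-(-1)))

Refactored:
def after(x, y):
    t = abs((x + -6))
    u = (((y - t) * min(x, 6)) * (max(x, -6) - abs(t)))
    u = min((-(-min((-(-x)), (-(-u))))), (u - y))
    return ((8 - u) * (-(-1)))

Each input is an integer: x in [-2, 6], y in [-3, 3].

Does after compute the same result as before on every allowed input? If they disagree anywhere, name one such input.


The two versions differ — the changes include same computation, different form.
Tracing x=3, y=1: before: t := 3 | u := 0 | u := -1 | result 9 | after: t := 3 | u := 0 | u := -1 | result 9 — matching result 9.
Sweeping the whole domain (63 inputs) finds no disagreement.
verdict: equivalent


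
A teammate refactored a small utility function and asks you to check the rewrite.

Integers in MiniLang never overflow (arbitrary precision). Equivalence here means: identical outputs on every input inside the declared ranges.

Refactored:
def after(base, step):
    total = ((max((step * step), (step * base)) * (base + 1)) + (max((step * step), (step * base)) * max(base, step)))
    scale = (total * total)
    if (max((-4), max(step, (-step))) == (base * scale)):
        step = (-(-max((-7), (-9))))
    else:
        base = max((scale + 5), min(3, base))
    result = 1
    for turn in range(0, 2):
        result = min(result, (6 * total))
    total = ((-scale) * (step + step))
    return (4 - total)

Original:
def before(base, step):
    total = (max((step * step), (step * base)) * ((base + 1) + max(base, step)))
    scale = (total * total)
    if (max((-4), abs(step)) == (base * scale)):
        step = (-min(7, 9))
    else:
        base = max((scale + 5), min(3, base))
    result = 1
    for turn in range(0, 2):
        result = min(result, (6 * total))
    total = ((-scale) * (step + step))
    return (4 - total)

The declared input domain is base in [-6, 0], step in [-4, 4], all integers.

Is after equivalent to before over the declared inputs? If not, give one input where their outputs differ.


The two versions differ — the changes include arithmetic usage differs; also min/max/abs usage differs.
Spot check at base=-4, step=3 — before: total := 0 | scale := 0 | (max((-4), abs(step)) == (base * scale)): false | base := 5 | result := 1 | iter turn=0: | result := 0 | iter turn=1: | result := 0 | total := 0 | result 4. after: total := 0 | scale := 0 | (max((-4), max(step, (-step))) == (base * scale)): false | base := 5 | result := 1 | iter turn=0: | result := 0 | iter turn=1: | result := 0 | total := 0 | result 4. Both give 4.
Across all 63 domain points the two functions coincide.
verdict: equivalent


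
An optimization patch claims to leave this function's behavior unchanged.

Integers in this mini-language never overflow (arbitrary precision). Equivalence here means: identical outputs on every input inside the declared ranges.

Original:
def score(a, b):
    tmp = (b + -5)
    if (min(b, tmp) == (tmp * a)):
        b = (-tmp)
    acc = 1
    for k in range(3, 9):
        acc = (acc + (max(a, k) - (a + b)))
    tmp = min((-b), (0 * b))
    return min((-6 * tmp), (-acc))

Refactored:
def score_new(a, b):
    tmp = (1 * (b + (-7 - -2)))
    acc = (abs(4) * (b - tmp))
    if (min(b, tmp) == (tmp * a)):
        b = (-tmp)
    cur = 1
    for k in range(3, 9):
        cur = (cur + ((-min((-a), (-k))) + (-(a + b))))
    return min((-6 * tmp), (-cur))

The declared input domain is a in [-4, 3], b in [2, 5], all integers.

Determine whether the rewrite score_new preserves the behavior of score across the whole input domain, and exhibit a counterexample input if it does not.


a=3, b=4 yields 8 from score but 6 from score_new.
verdict: not equivalent; witness: a=3, b=4


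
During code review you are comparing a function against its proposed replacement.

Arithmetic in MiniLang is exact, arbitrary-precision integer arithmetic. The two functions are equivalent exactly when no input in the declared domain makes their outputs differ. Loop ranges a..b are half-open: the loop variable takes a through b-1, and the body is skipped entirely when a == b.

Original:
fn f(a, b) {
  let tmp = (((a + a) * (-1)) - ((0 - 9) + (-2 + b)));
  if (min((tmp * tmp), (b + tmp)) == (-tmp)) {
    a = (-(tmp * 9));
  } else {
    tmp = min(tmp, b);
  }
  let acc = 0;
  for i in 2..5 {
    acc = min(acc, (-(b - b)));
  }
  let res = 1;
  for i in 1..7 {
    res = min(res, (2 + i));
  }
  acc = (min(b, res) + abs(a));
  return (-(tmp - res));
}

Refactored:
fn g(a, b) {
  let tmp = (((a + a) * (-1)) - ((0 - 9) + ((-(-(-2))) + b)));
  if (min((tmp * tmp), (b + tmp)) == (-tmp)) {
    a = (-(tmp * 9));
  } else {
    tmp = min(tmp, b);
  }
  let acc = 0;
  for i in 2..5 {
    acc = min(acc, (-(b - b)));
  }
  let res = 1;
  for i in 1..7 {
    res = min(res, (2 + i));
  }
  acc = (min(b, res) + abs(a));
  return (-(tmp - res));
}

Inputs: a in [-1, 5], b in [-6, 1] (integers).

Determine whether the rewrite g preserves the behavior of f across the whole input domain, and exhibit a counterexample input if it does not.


Comparing the listings, the differences include: same computation, different form.
Spot check at a=5, b=-5 — f: tmp = 6; (min((tmp * tmp), (b + tmp)) == (-tmp)) -> false; tmp = -5; acc = 0; [i=2]; acc = 0; [i=3]; acc = 0; [i=4]; acc = 0; res = 1; [i=1]; res = 1; [i=2]; res = 1; [i=3]; res = 1; [i=4]; res = 1; [i=5]; res = 1; [i=6]; res = 1; acc = 0; return 6. g: tmp = 6; (min((tmp * tmp), (b + tmp)) == (-tmp)) -> false; tmp = -5; acc = 0; [i=2]; acc = 0; [i=3]; acc = 0; [i=4]; acc = 0; res = 1; [i=1]; res = 1; [i=2]; res = 1; [i=3]; res = 1; [i=4]; res = 1; [i=5]; res = 1; [i=6]; res = 1; acc = 0; return 6. Both give 6.
Every one of the 56 inputs gives matching results.
verdict: equivalent


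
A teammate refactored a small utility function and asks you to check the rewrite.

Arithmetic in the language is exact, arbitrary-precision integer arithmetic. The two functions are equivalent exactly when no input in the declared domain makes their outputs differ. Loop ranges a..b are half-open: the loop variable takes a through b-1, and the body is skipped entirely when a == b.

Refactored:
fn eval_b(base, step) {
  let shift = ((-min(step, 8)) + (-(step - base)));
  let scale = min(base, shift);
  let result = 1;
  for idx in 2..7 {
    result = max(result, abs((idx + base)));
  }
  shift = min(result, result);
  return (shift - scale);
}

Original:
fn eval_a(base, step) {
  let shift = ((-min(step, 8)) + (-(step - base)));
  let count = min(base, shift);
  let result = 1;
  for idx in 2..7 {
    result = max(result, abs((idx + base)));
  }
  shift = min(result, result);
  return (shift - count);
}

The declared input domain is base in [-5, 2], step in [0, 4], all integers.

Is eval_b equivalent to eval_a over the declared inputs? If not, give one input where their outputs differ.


Comparing the listings, the differences include: local variable names differ.
Tracing base=0, step=1: eval_a: shift := -2 | count := -2 | result := 1 | iter idx=2: | result := 2 | iter idx=3: | result := 3 | iter idx=4: | result := 4 | iter idx=5: | result := 5 | iter idx=6: | result := 6 | shift := 6 | result 8 | eval_b: shift := -2 | scale := -2 | result := 1 | iter idx=2: | result := 2 | iter idx=3: | result := 3 | iter idx=4: | result := 4 | iter idx=5: | result := 5 | iter idx=6: | result := 6 | shift := 6 | result 8 — matching result 8.
Across all 40 domain points the two functions coincide.
verdict: equivalent


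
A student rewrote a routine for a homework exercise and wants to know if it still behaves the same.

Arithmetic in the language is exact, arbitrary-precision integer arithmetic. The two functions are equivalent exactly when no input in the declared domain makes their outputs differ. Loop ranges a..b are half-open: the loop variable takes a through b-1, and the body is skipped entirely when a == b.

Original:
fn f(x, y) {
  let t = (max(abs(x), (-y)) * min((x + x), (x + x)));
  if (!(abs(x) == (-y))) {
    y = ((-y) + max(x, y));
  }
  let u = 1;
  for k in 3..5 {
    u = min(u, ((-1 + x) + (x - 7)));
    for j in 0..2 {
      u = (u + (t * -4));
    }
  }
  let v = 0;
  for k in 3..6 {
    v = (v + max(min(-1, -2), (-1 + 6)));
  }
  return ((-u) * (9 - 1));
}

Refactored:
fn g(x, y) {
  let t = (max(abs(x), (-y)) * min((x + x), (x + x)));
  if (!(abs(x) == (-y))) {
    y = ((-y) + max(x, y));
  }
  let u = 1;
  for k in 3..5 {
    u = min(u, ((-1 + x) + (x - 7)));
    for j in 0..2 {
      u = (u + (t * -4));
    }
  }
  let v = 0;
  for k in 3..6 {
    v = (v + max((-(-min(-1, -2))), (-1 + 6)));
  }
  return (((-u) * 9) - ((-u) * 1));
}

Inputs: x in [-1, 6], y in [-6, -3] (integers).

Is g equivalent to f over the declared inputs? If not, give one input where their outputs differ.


Behavior is preserved: although arithmetic usage differs, the outputs never diverge.
Spot check at x=5, y=-3 — f: t=50, then (!(abs(x) == (-y))) is true, then y=8, then u=1, then (k=3), then u=1, then (j=0), then u=-199, then (j=1), then u=-399, then (k=4), then u=-399, then (j=0), then u=-599, then (j=1), then u=-799, then v=0, then (k=3), then v=5, then (k=4), then v=10, then (k=5), then v=15, then returns 6392. g: t=50, then (!(abs(x) == (-y))) is true, then y=8, then u=1, then (k=3), then u=1, then (j=0), then u=-199, then (j=1), then u=-399, then (k=4), then u=-399, then (j=0), then u=-599, then (j=1), then u=-799, then v=0, then (k=3), then v=5, then (k=4), then v=10, then (k=5), then v=15, then returns 6392. Both give 6392.
Across all 32 domain points the two functions coincide.
verdict: equivalent


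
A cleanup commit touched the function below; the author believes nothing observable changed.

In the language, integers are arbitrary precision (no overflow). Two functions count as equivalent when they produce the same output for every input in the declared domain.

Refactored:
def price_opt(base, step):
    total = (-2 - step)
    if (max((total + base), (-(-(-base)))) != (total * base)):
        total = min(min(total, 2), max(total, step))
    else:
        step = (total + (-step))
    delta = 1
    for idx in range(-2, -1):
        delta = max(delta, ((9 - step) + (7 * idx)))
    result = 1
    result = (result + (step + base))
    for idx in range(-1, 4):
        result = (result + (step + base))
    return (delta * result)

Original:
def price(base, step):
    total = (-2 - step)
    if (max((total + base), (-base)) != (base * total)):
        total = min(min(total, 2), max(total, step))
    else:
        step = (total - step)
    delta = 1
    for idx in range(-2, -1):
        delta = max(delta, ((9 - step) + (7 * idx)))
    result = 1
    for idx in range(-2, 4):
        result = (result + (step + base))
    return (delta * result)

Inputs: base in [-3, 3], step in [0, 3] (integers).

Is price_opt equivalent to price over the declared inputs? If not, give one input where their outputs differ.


Differences: arithmetic usage differs; loop structure differs; statement counts differ — yet all 28 inputs agree.
verdict: equivalent


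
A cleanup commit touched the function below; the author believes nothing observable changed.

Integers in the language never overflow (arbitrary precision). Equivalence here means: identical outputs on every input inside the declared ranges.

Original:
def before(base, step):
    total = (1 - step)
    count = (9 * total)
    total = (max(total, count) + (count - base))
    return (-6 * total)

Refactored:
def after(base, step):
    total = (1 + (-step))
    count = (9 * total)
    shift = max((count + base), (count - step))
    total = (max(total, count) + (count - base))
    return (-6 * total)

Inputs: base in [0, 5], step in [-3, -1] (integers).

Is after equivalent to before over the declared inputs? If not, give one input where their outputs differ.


Changes here: min/max/abs usage differs, plus local variable names differ, plus arithmetic usage differs, plus statement counts differ; the full 18-point sweep finds no disagreement.
verdict: equivalent
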